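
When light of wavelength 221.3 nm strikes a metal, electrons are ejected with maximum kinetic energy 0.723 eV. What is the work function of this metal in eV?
4.88 eV

From Einstein's photoelectric equation: KE_max = hf - φ = hc/λ - φ

Rearranging for φ:
φ = hc/λ - KE_max

Calculate photon energy:
E_photon = hc/λ = 5.6025 eV

Therefore:
φ = 5.6025 - 0.723 = 4.88 eV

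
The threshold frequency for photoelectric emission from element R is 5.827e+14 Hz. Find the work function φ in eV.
2.41 eV

At the threshold frequency, photon energy equals work function:
φ = hf₀

Calculating:
φ = (6.626×10⁻³⁴ J·s)(5.827e+14 Hz)
φ = 2.41 eV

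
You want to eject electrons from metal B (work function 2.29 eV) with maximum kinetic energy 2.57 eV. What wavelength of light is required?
255.11 nm

From Einstein's equation: KE_max = hc/λ - φ

Rearranging for λ:
hc/λ = KE_max + φ
λ = hc/(KE_max + φ)

Required photon energy:
E_photon = KE_max + φ = 2.57 + 2.29 = 4.86 eV

Required wavelength:
λ = hc/E_photon = (6.626×10⁻³⁴)(3×10⁸) / (4.86 × 1.602×10⁻¹⁹)
λ = 255.11 nm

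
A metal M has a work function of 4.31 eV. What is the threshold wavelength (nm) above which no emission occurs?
287.67 nm

The threshold wavelength is when the photon energy equals the work function:
hc/λ₀ = φ

Solving for λ₀:
λ₀ = hc/φ = (6.626×10⁻³⁴ J·s)(3×10⁸ m/s) / (4.31 eV × 1.602×10⁻¹⁹ J/eV)
λ₀ = 287.67 nm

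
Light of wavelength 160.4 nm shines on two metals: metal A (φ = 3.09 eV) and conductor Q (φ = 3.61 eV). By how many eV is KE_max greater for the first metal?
0.5200 eV

Using KE_max = hc/λ - φ for each metal:

Photon energy: E = hc/λ = 7.7297 eV

For metal A (φ₁ = 3.09 eV):
KE₁ = E - φ₁ = 7.7297 - 3.09 = 4.6397 eV

For conductor Q (φ₂ = 3.61 eV):
KE₂ = E - φ₂ = 7.7297 - 3.61 = 4.1197 eV

Difference:
ΔKE = KE₁ - KE₂ = 4.6397 - 4.1197 = 0.5200 eV

Note: The difference equals the difference in work functions: 3.61 - 3.09 = 0.52 eV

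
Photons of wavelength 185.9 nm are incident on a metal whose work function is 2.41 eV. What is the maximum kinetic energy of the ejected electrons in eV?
4.2594 eV

Using Einstein's photoelectric equation: KE_max = hf - φ = hc/λ - φ

First, calculate the photon energy:
E_photon = hc/λ = (6.626×10⁻³⁴ J·s)(3×10⁸ m/s) / (185.9×10⁻⁹ m)
E_photon = 6.6694 eV

Then, the maximum kinetic energy:
KE_max = E_photon - φ = 6.6694 eV - 2.41 eV = 4.2594 eV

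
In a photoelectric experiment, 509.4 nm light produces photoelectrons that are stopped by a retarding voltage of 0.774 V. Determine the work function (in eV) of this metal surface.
1.66 eV

The stopping potential gives the maximum kinetic energy: KE_max = eV_s = 0.774 eV

From Einstein's photoelectric equation: KE_max = hc/λ - φ
Rearranging: φ = hc/λ - KE_max

Calculate photon energy:
E_photon = hc/λ = (6.626×10⁻³⁴ J·s)(3×10⁸ m/s) / (509.4×10⁻⁹ m) = 2.4339 eV

Therefore:
φ = 2.4339 - 0.774 = 1.66 eV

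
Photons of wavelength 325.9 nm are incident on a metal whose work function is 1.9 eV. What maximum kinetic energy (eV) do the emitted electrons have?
1.9044 eV

Using Einstein's photoelectric equation: KE_max = hf - φ = hc/λ - φ

First, calculate the photon energy:
E_photon = hc/λ = (6.626×10⁻³⁴ J·s)(3×10⁸ m/s) / (325.9×10⁻⁹ m)
E_photon = 3.8044 eV

Then, the maximum kinetic energy:
KE_max = E_photon - φ = 3.8044 eV - 1.9 eV = 1.9044 eV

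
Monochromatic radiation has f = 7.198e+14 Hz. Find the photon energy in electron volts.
2.9769 eV

Using E = hf:

E = hf = (6.626×10⁻³⁴ J·s)(7.198e+14 Hz)
E = 2.9769 eV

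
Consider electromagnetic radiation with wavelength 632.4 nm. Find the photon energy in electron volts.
1.9605 eV

Using E = hf = hc/λ:

E = hc/λ = (6.626×10⁻³⁴ J·s)(3×10⁸ m/s) / (632.4×10⁻⁹ m)
E = 1.9605 eV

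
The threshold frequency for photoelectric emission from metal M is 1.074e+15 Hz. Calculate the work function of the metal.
4.44 eV

At the threshold frequency, photon energy equals work function:
φ = hf₀

Calculating:
φ = (6.626×10⁻³⁴ J·s)(1.074e+15 Hz)
φ = 4.44 eV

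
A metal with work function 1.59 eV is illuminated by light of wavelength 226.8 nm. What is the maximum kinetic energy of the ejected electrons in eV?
3.8767 eV

Using Einstein's photoelectric equation: KE_max = hf - φ = hc/λ - φ

First, calculate the photon energy:
E_photon = hc/λ = (6.626×10⁻³⁴ J·s)(3×10⁸ m/s) / (226.8×10⁻⁹ m)
E_photon = 5.4667 eV

Then, the maximum kinetic energy:
KE_max = E_photon - φ = 5.4667 eV - 1.59 eV = 3.8767 eV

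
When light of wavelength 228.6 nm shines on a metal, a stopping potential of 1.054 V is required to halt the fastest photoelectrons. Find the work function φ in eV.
4.37 eV

The stopping potential gives the maximum kinetic energy: KE_max = eV_s = 1.054 eV

From Einstein's photoelectric equation: KE_max = hc/λ - φ
Rearranging: φ = hc/λ - KE_max

Calculate photon energy:
E_photon = hc/λ = (6.626×10⁻³⁴ J·s)(3×10⁸ m/s) / (228.6×10⁻⁹ m) = 5.4236 eV

Therefore:
φ = 5.4236 - 1.054 = 4.37 eV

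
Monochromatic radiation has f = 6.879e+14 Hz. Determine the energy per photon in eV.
2.8449 eV

Using E = hf:

E = hf = (6.626×10⁻³⁴ J·s)(6.879e+14 Hz)
E = 2.8449 eV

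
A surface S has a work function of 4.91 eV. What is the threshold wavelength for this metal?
252.51 nm

The threshold wavelength is when the photon energy equals the work function:
hc/λ₀ = φ

Solving for λ₀:
λ₀ = hc/φ = (6.626×10⁻³⁴ J·s)(3×10⁸ m/s) / (4.91 eV × 1.602×10⁻¹⁹ J/eV)
λ₀ = 252.51 nm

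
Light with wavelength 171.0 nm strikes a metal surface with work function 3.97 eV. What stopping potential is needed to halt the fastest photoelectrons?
3.2805 V

The stopping potential V_s satisfies: eV_s = KE_max

First, find KE_max using Einstein's equation:
E_photon = hc/λ = 7.2505 eV
KE_max = E_photon - φ = 7.2505 - 3.97 = 3.2805 eV

Since eV_s = KE_max:
V_s = KE_max/e = 3.2805 V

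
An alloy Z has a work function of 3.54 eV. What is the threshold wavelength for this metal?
350.24 nm

The threshold wavelength is when the photon energy equals the work function:
hc/λ₀ = φ

Solving for λ₀:
λ₀ = hc/φ = (6.626×10⁻³⁴ J·s)(3×10⁸ m/s) / (3.54 eV × 1.602×10⁻¹⁹ J/eV)
λ₀ = 350.24 nm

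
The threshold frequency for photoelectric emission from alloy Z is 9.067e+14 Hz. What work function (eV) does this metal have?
3.75 eV

At the threshold frequency, photon energy equals work function:
φ = hf₀

Calculating:
φ = (6.626×10⁻³⁴ J·s)(9.067e+14 Hz)
φ = 3.75 eV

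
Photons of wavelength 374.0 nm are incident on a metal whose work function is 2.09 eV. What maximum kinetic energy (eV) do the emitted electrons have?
1.2251 eV

Using Einstein's photoelectric equation: KE_max = hf - φ = hc/λ - φ

First, calculate the photon energy:
E_photon = hc/λ = (6.626×10⁻³⁴ J·s)(3×10⁸ m/s) / (374.0×10⁻⁹ m)
E_photon = 3.3151 eV

Then, the maximum kinetic energy:
KE_max = E_photon - φ = 3.3151 eV - 2.09 eV = 1.2251 eV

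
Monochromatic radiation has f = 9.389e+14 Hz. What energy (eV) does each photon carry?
3.8830 eV

Using E = hf:

E = hf = (6.626×10⁻³⁴ J·s)(9.389e+14 Hz)
E = 3.8830 eV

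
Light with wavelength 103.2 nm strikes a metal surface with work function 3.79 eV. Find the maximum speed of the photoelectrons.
1.7009e+06 m/s

First, find the maximum kinetic energy:
E_photon = hc/λ = 12.0140 eV
KE_max = E_photon - φ = 12.0140 - 3.79 = 8.2240 eV

Convert to Joules: KE_max = 8.2240 × 1.602×10⁻¹⁹ J = 1.3176e-18 J

Then use KE = ½mv² to find velocity:
v = √(2·KE/m) = √(2 × 1.3176e-18 J / 9.109e-31 kg)
v = 1.7009e+06 m/s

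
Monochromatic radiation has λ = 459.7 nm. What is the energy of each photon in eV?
2.6971 eV

Using E = hf = hc/λ:

E = hc/λ = (6.626×10⁻³⁴ J·s)(3×10⁸ m/s) / (459.7×10⁻⁹ m)
E = 2.6971 eV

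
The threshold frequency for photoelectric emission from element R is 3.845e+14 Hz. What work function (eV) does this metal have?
1.59 eV

At the threshold frequency, photon energy equals work function:
φ = hf₀

Calculating:
φ = (6.626×10⁻³⁴ J·s)(3.845e+14 Hz)
φ = 1.59 eV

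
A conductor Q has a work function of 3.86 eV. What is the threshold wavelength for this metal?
321.20 nm

The threshold wavelength is when the photon energy equals the work function:
hc/λ₀ = φ

Solving for λ₀:
λ₀ = hc/φ = (6.626×10⁻³⁴ J·s)(3×10⁸ m/s) / (3.86 eV × 1.602×10⁻¹⁹ J/eV)
λ₀ = 321.20 nm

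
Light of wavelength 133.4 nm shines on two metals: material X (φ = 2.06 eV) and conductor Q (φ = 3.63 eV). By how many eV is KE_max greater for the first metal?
1.5700 eV

Using KE_max = hc/λ - φ for each metal:

Photon energy: E = hc/λ = 9.2942 eV

For material X (φ₁ = 2.06 eV):
KE₁ = E - φ₁ = 9.2942 - 2.06 = 7.2342 eV

For conductor Q (φ₂ = 3.63 eV):
KE₂ = E - φ₂ = 9.2942 - 3.63 = 5.6642 eV

Difference:
ΔKE = KE₁ - KE₂ = 7.2342 - 5.6642 = 1.5700 eV

Note: The difference equals the difference in work functions: 3.63 - 2.06 = 1.57 eV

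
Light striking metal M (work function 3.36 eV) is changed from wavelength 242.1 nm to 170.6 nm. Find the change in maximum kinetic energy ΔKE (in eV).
2.1463 eV

Using Einstein's equation: KE_max = hc/λ - φ

For λ₁ = 242.1 nm:
KE₁ = hc/λ₁ - φ = 5.1212 - 3.36 = 1.7612 eV

For λ₂ = 170.6 nm:
KE₂ = hc/λ₂ - φ = 7.2675 - 3.36 = 3.9075 eV

Change in KE:
ΔKE = KE₂ - KE₁ = 3.9075 - 1.7612 = 2.1463 eV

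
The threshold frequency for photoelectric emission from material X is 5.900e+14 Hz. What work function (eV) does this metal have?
2.44 eV

At the threshold frequency, photon energy equals work function:
φ = hf₀

Calculating:
φ = (6.626×10⁻³⁴ J·s)(5.900e+14 Hz)
φ = 2.44 eV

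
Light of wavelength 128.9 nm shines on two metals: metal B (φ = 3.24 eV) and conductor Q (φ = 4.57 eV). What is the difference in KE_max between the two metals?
1.3300 eV

Using KE_max = hc/λ - φ for each metal:

Photon energy: E = hc/λ = 9.6186 eV

For metal B (φ₁ = 3.24 eV):
KE₁ = E - φ₁ = 9.6186 - 3.24 = 6.3786 eV

For conductor Q (φ₂ = 4.57 eV):
KE₂ = E - φ₂ = 9.6186 - 4.57 = 5.0486 eV

Difference:
ΔKE = KE₁ - KE₂ = 6.3786 - 5.0486 = 1.3300 eV

Note: The difference equals the difference in work functions: 4.57 - 3.24 = 1.33 eV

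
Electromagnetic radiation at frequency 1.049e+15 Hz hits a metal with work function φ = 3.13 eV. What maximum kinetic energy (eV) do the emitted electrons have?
1.2083 eV

Using Einstein's photoelectric equation: KE_max = hf - φ

First, calculate the photon energy:
E_photon = hf = (6.626×10⁻³⁴ J·s)(1.049e+15 Hz)
E_photon = 4.3383 eV

Then, the maximum kinetic energy:
KE_max = E_photon - φ = 4.3383 eV - 3.13 eV = 1.2083 eV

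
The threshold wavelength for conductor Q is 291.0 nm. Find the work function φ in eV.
4.26 eV

At the threshold wavelength, photon energy equals work function:
φ = hc/λ₀

Calculating:
φ = (6.626×10⁻³⁴ J·s)(3×10⁸ m/s) / (291.0×10⁻⁹ m)
φ = 4.26 eV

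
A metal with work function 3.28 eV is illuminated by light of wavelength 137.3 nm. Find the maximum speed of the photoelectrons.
1.4222e+06 m/s

First, find the maximum kinetic energy:
E_photon = hc/λ = 9.0302 eV
KE_max = E_photon - φ = 9.0302 - 3.28 = 5.7502 eV

Convert to Joules: KE_max = 5.7502 × 1.602×10⁻¹⁹ J = 9.2128e-19 J

Then use KE = ½mv² to find velocity:
v = √(2·KE/m) = √(2 × 9.2128e-19 J / 9.109e-31 kg)
v = 1.4222e+06 m/s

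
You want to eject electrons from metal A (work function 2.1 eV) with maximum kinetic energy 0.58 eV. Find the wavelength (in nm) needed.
462.63 nm

From Einstein's equation: KE_max = hc/λ - φ

Rearranging for λ:
hc/λ = KE_max + φ
λ = hc/(KE_max + φ)

Required photon energy:
E_photon = KE_max + φ = 0.58 + 2.1 = 2.68 eV

Required wavelength:
λ = hc/E_photon = (6.626×10⁻³⁴)(3×10⁸) / (2.68 × 1.602×10⁻¹⁹)
λ = 462.63 nm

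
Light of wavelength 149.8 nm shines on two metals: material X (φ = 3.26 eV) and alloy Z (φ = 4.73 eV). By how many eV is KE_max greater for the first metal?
1.4700 eV

Using KE_max = hc/λ - φ for each metal:

Photon energy: E = hc/λ = 8.2766 eV

For material X (φ₁ = 3.26 eV):
KE₁ = E - φ₁ = 8.2766 - 3.26 = 5.0166 eV

For alloy Z (φ₂ = 4.73 eV):
KE₂ = E - φ₂ = 8.2766 - 4.73 = 3.5466 eV

Difference:
ΔKE = KE₁ - KE₂ = 5.0166 - 3.5466 = 1.4700 eV

Note: The difference equals the difference in work functions: 4.73 - 3.26 = 1.47 eV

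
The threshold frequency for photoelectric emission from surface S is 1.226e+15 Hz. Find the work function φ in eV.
5.07 eV

At the threshold frequency, photon energy equals work function:
φ = hf₀

Calculating:
φ = (6.626×10⁻³⁴ J·s)(1.226e+15 Hz)
φ = 5.07 eV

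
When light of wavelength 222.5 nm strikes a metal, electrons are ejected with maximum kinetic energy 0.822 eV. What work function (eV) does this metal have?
4.75 eV

From Einstein's photoelectric equation: KE_max = hf - φ = hc/λ - φ

Rearranging for φ:
φ = hc/λ - KE_max

Calculate photon energy:
E_photon = hc/λ = 5.5723 eV

Therefore:
φ = 5.5723 - 0.822 = 4.75 eV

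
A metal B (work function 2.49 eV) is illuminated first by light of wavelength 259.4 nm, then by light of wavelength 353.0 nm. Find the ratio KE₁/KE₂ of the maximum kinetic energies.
2.2397

Using Einstein's equation: KE_max = hc/λ - φ

For λ₁ = 259.4 nm:
E₁ = hc/λ₁ = 4.7797 eV
KE₁ = E₁ - φ = 4.7797 - 2.49 = 2.2897 eV

For λ₂ = 353.0 nm:
E₂ = hc/λ₂ = 3.5123 eV
KE₂ = E₂ - φ = 3.5123 - 2.49 = 1.0223 eV

Ratio: KE₁/KE₂ = 2.2897/1.0223 = 2.2397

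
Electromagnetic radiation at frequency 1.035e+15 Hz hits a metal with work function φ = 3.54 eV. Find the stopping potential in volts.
0.7404 V

The stopping potential V_s satisfies: eV_s = KE_max

First, find KE_max using Einstein's equation:
E_photon = hf = (6.626×10⁻³⁴ J·s)(1.035e+15 Hz) = 4.2804 eV
KE_max = E_photon - φ = 4.2804 - 3.54 = 0.7404 eV

Since eV_s = KE_max:
V_s = KE_max/e = 0.7404 V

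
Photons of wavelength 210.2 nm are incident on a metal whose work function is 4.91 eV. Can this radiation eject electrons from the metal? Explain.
Yes

For photoemission, the photon energy must exceed the work function.

Photon energy: E = hc/λ = 5.8984 eV
Work function: φ = 4.91 eV

Since E_photon (5.8984 eV) > φ (4.91 eV), photoemission WILL occur.
The threshold wavelength is λ₀ = hc/φ = 252.5 nm.
Since 210.2 nm < 252.5 nm, the light has sufficient energy.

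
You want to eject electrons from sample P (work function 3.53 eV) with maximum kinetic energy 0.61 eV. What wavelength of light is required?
299.48 nm

From Einstein's equation: KE_max = hc/λ - φ

Rearranging for λ:
hc/λ = KE_max + φ
λ = hc/(KE_max + φ)

Required photon energy:
E_photon = KE_max + φ = 0.61 + 3.53 = 4.14 eV

Required wavelength:
λ = hc/E_photon = (6.626×10⁻³⁴)(3×10⁸) / (4.14 × 1.602×10⁻¹⁹)
λ = 299.48 nm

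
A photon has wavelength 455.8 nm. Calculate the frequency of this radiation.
6.5773e+14 Hz

Using the wave equation: c = fλ

Solving for frequency:
f = c/λ = (3×10⁸ m/s) / (455.8×10⁻⁹ m)
f = 6.5773e+14 Hz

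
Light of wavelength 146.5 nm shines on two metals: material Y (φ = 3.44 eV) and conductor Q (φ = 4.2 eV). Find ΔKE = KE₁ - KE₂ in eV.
0.7600 eV

Using KE_max = hc/λ - φ for each metal:

Photon energy: E = hc/λ = 8.4631 eV

For material Y (φ₁ = 3.44 eV):
KE₁ = E - φ₁ = 8.4631 - 3.44 = 5.0231 eV

For conductor Q (φ₂ = 4.2 eV):
KE₂ = E - φ₂ = 8.4631 - 4.2 = 4.2631 eV

Difference:
ΔKE = KE₁ - KE₂ = 5.0231 - 4.2631 = 0.7600 eV

Note: The difference equals the difference in work functions: 4.2 - 3.44 = 0.76 eV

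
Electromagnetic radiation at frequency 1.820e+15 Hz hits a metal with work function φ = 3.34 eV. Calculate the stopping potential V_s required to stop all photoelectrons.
4.1869 V

The stopping potential V_s satisfies: eV_s = KE_max

First, find KE_max using Einstein's equation:
E_photon = hf = (6.626×10⁻³⁴ J·s)(1.820e+15 Hz) = 7.5269 eV
KE_max = E_photon - φ = 7.5269 - 3.34 = 4.1869 eV

Since eV_s = KE_max:
V_s = KE_max/e = 4.1869 V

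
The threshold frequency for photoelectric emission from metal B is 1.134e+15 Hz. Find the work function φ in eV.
4.69 eV

At the threshold frequency, photon energy equals work function:
φ = hf₀

Calculating:
φ = (6.626×10⁻³⁴ J·s)(1.134e+15 Hz)
φ = 4.69 eV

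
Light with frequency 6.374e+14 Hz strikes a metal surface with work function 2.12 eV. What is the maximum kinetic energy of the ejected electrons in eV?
0.5161 eV

Using Einstein's photoelectric equation: KE_max = hf - φ

First, calculate the photon energy:
E_photon = hf = (6.626×10⁻³⁴ J·s)(6.374e+14 Hz)
E_photon = 2.6361 eV

Then, the maximum kinetic energy:
KE_max = E_photon - φ = 2.6361 eV - 2.12 eV = 0.5161 eV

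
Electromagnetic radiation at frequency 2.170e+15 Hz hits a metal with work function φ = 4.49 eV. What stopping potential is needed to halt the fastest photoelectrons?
4.4844 V

The stopping potential V_s satisfies: eV_s = KE_max

First, find KE_max using Einstein's equation:
E_photon = hf = (6.626×10⁻³⁴ J·s)(2.170e+15 Hz) = 8.9744 eV
KE_max = E_photon - φ = 8.9744 - 4.49 = 4.4844 eV

Since eV_s = KE_max:
V_s = KE_max/e = 4.4844 V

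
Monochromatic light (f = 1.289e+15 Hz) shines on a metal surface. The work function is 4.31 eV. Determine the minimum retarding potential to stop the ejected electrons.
1.0209 V

The stopping potential V_s satisfies: eV_s = KE_max

First, find KE_max using Einstein's equation:
E_photon = hf = (6.626×10⁻³⁴ J·s)(1.289e+15 Hz) = 5.3309 eV
KE_max = E_photon - φ = 5.3309 - 4.31 = 1.0209 eV

Since eV_s = KE_max:
V_s = KE_max/e = 1.0209 V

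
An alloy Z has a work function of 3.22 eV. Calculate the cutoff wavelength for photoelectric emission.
385.04 nm

The threshold wavelength is when the photon energy equals the work function:
hc/λ₀ = φ

Solving for λ₀:
λ₀ = hc/φ = (6.626×10⁻³⁴ J·s)(3×10⁸ m/s) / (3.22 eV × 1.602×10⁻¹⁹ J/eV)
λ₀ = 385.04 nm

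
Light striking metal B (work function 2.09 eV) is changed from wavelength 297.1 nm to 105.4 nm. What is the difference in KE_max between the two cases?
7.5901 eV

Using Einstein's equation: KE_max = hc/λ - φ

For λ₁ = 297.1 nm:
KE₁ = hc/λ₁ - φ = 4.1731 - 2.09 = 2.0831 eV

For λ₂ = 105.4 nm:
KE₂ = hc/λ₂ - φ = 11.7632 - 2.09 = 9.6732 eV

Change in KE:
ΔKE = KE₂ - KE₁ = 9.6732 - 2.0831 = 7.5901 eV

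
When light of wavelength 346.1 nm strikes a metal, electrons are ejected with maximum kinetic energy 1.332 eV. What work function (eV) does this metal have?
2.25 eV

From Einstein's photoelectric equation: KE_max = hf - φ = hc/λ - φ

Rearranging for φ:
φ = hc/λ - KE_max

Calculate photon energy:
E_photon = hc/λ = 3.5823 eV

Therefore:
φ = 3.5823 - 1.332 = 2.25 eV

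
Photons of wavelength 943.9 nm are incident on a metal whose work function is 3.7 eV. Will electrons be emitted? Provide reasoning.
No

For photoemission, the photon energy must exceed the work function.

Photon energy: E = hc/λ = 1.3135 eV
Work function: φ = 3.7 eV

Since E_photon (1.3135 eV) < φ (3.7 eV), photoemission will NOT occur.
The threshold wavelength is λ₀ = hc/φ = 335.1 nm.
Since 943.9 nm > 335.1 nm, the photons lack sufficient energy.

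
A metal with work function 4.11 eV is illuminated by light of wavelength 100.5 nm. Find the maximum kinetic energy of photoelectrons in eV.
8.2267 eV

Using Einstein's photoelectric equation: KE_max = hf - φ = hc/λ - φ

First, calculate the photon energy:
E_photon = hc/λ = (6.626×10⁻³⁴ J·s)(3×10⁸ m/s) / (100.5×10⁻⁹ m)
E_photon = 12.3367 eV

Then, the maximum kinetic energy:
KE_max = E_photon - φ = 12.3367 eV - 4.11 eV = 8.2267 eV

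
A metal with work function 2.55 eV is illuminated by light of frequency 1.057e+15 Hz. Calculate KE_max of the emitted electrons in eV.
1.8214 eV

Using Einstein's photoelectric equation: KE_max = hf - φ

First, calculate the photon energy:
E_photon = hf = (6.626×10⁻³⁴ J·s)(1.057e+15 Hz)
E_photon = 4.3714 eV

Then, the maximum kinetic energy:
KE_max = E_photon - φ = 4.3714 eV - 2.55 eV = 1.8214 eV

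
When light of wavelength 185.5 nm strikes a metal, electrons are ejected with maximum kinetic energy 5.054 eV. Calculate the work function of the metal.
1.63 eV

From Einstein's photoelectric equation: KE_max = hf - φ = hc/λ - φ

Rearranging for φ:
φ = hc/λ - KE_max

Calculate photon energy:
E_photon = hc/λ = 6.6838 eV

Therefore:
φ = 6.6838 - 5.054 = 1.63 eV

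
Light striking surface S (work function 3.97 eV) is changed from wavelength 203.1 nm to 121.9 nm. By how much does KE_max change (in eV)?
4.0664 eV

Using Einstein's equation: KE_max = hc/λ - φ

For λ₁ = 203.1 nm:
KE₁ = hc/λ₁ - φ = 6.1046 - 3.97 = 2.1346 eV

For λ₂ = 121.9 nm:
KE₂ = hc/λ₂ - φ = 10.1710 - 3.97 = 6.2010 eV

Change in KE:
ΔKE = KE₂ - KE₁ = 6.2010 - 2.1346 = 4.0664 eV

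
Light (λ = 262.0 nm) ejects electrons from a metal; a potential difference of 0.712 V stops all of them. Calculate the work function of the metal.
4.02 eV

The stopping potential gives the maximum kinetic energy: KE_max = eV_s = 0.712 eV

From Einstein's photoelectric equation: KE_max = hc/λ - φ
Rearranging: φ = hc/λ - KE_max

Calculate photon energy:
E_photon = hc/λ = (6.626×10⁻³⁴ J·s)(3×10⁸ m/s) / (262.0×10⁻⁹ m) = 4.7322 eV

Therefore:
φ = 4.7322 - 0.712 = 4.02 eV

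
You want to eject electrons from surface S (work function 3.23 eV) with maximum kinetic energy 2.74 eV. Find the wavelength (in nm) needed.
207.68 nm

From Einstein's equation: KE_max = hc/λ - φ

Rearranging for λ:
hc/λ = KE_max + φ
λ = hc/(KE_max + φ)

Required photon energy:
E_photon = KE_max + φ = 2.74 + 3.23 = 5.97 eV

Required wavelength:
λ = hc/E_photon = (6.626×10⁻³⁴)(3×10⁸) / (5.97 × 1.602×10⁻¹⁹)
λ = 207.68 nm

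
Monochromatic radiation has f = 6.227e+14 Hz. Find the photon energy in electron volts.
2.5753 eV

Using E = hf:

E = hf = (6.626×10⁻³⁴ J·s)(6.227e+14 Hz)
E = 2.5753 eV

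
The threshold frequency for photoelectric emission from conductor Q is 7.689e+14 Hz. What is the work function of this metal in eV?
3.18 eV

At the threshold frequency, photon energy equals work function:
φ = hf₀

Calculating:
φ = (6.626×10⁻³⁴ J·s)(7.689e+14 Hz)
φ = 3.18 eV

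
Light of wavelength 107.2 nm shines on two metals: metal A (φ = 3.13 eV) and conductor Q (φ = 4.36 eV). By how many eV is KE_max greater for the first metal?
1.2300 eV

Using KE_max = hc/λ - φ for each metal:

Photon energy: E = hc/λ = 11.5657 eV

For metal A (φ₁ = 3.13 eV):
KE₁ = E - φ₁ = 11.5657 - 3.13 = 8.4357 eV

For conductor Q (φ₂ = 4.36 eV):
KE₂ = E - φ₂ = 11.5657 - 4.36 = 7.2057 eV

Difference:
ΔKE = KE₁ - KE₂ = 8.4357 - 7.2057 = 1.2300 eV

Note: The difference equals the difference in work functions: 4.36 - 3.13 = 1.23 eV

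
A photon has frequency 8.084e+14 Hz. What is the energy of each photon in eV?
3.3433 eV

Using E = hf:

E = hf = (6.626×10⁻³⁴ J·s)(8.084e+14 Hz)
E = 3.3433 eV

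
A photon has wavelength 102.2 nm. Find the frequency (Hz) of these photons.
2.9334e+15 Hz

Using the wave equation: c = fλ

Solving for frequency:
f = c/λ = (3×10⁸ m/s) / (102.2×10⁻⁹ m)
f = 2.9334e+15 Hz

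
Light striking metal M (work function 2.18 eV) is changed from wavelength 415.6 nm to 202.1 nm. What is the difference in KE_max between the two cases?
3.1515 eV

Using Einstein's equation: KE_max = hc/λ - φ

For λ₁ = 415.6 nm:
KE₁ = hc/λ₁ - φ = 2.9833 - 2.18 = 0.8033 eV

For λ₂ = 202.1 nm:
KE₂ = hc/λ₂ - φ = 6.1348 - 2.18 = 3.9548 eV

Change in KE:
ΔKE = KE₂ - KE₁ = 3.9548 - 0.8033 = 3.1515 eV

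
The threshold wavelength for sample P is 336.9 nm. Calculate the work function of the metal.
3.68 eV

At the threshold wavelength, photon energy equals work function:
φ = hc/λ₀

Calculating:
φ = (6.626×10⁻³⁴ J·s)(3×10⁸ m/s) / (336.9×10⁻⁹ m)
φ = 3.68 eV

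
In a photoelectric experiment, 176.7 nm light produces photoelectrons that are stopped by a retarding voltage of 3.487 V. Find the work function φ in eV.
3.53 eV

The stopping potential gives the maximum kinetic energy: KE_max = eV_s = 3.487 eV

From Einstein's photoelectric equation: KE_max = hc/λ - φ
Rearranging: φ = hc/λ - KE_max

Calculate photon energy:
E_photon = hc/λ = (6.626×10⁻³⁴ J·s)(3×10⁸ m/s) / (176.7×10⁻⁹ m) = 7.0166 eV

Therefore:
φ = 7.0166 - 3.487 = 3.53 eV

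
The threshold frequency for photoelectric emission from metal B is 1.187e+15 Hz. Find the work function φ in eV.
4.91 eV

At the threshold frequency, photon energy equals work function:
φ = hf₀

Calculating:
φ = (6.626×10⁻³⁴ J·s)(1.187e+15 Hz)
φ = 4.91 eV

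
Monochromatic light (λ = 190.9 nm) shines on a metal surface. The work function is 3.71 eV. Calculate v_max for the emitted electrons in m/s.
9.8973e+05 m/s

First, find the maximum kinetic energy:
E_photon = hc/λ = 6.4947 eV
KE_max = E_photon - φ = 6.4947 - 3.71 = 2.7847 eV

Convert to Joules: KE_max = 2.7847 × 1.602×10⁻¹⁹ J = 4.4616e-19 J

Then use KE = ½mv² to find velocity:
v = √(2·KE/m) = √(2 × 4.4616e-19 J / 9.109e-31 kg)
v = 9.8973e+05 m/s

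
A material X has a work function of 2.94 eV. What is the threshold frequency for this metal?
7.1089e+14 Hz

The threshold frequency is when the photon energy equals the work function:
hf₀ = φ

Solving for f₀:
f₀ = φ/h = (2.94 eV × 1.602×10⁻¹⁹ J/eV) / (6.626×10⁻³⁴ J·s)
f₀ = 7.1089e+14 Hz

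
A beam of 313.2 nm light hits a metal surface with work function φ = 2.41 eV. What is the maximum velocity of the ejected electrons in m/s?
7.3807e+05 m/s

First, find the maximum kinetic energy:
E_photon = hc/λ = 3.9586 eV
KE_max = E_photon - φ = 3.9586 - 2.41 = 1.5486 eV

Convert to Joules: KE_max = 1.5486 × 1.602×10⁻¹⁹ J = 2.4812e-19 J

Then use KE = ½mv² to find velocity:
v = √(2·KE/m) = √(2 × 2.4812e-19 J / 9.109e-31 kg)
v = 7.3807e+05 m/s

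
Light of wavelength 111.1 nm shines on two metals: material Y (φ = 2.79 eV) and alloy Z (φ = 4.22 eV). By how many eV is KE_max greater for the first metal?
1.4300 eV

Using KE_max = hc/λ - φ for each metal:

Photon energy: E = hc/λ = 11.1597 eV

For material Y (φ₁ = 2.79 eV):
KE₁ = E - φ₁ = 11.1597 - 2.79 = 8.3697 eV

For alloy Z (φ₂ = 4.22 eV):
KE₂ = E - φ₂ = 11.1597 - 4.22 = 6.9397 eV

Difference:
ΔKE = KE₁ - KE₂ = 8.3697 - 6.9397 = 1.4300 eV

Note: The difference equals the difference in work functions: 4.22 - 2.79 = 1.43 eV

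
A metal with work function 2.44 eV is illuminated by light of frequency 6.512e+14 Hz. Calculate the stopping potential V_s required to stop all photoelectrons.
0.2531 V

The stopping potential V_s satisfies: eV_s = KE_max

First, find KE_max using Einstein's equation:
E_photon = hf = (6.626×10⁻³⁴ J·s)(6.512e+14 Hz) = 2.6931 eV
KE_max = E_photon - φ = 2.6931 - 2.44 = 0.2531 eV

Since eV_s = KE_max:
V_s = KE_max/e = 0.2531 V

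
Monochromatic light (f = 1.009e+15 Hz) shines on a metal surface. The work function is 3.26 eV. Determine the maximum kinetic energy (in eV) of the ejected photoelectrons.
0.9129 eV

Using Einstein's photoelectric equation: KE_max = hf - φ

First, calculate the photon energy:
E_photon = hf = (6.626×10⁻³⁴ J·s)(1.009e+15 Hz)
E_photon = 4.1729 eV

Then, the maximum kinetic energy:
KE_max = E_photon - φ = 4.1729 eV - 3.26 eV = 0.9129 eV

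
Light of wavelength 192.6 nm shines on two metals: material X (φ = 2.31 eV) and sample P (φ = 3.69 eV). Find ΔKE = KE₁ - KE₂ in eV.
1.3800 eV

Using KE_max = hc/λ - φ for each metal:

Photon energy: E = hc/λ = 6.4374 eV

For material X (φ₁ = 2.31 eV):
KE₁ = E - φ₁ = 6.4374 - 2.31 = 4.1274 eV

For sample P (φ₂ = 3.69 eV):
KE₂ = E - φ₂ = 6.4374 - 3.69 = 2.7474 eV

Difference:
ΔKE = KE₁ - KE₂ = 4.1274 - 2.7474 = 1.3800 eV

Note: The difference equals the difference in work functions: 3.69 - 2.31 = 1.38 eV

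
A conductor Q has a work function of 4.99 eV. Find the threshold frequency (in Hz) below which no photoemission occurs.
1.2066e+15 Hz

The threshold frequency is when the photon energy equals the work function:
hf₀ = φ

Solving for f₀:
f₀ = φ/h = (4.99 eV × 1.602×10⁻¹⁹ J/eV) / (6.626×10⁻³⁴ J·s)
f₀ = 1.2066e+15 Hz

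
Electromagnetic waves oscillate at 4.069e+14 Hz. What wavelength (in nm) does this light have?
736.77 nm

Using the wave equation: c = fλ

Solving for wavelength:
λ = c/f = (3×10⁸ m/s) / (4.069e+14 Hz)
λ = 736.77 nm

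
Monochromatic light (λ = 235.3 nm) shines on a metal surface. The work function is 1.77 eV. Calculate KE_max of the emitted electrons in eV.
3.4992 eV

Using Einstein's photoelectric equation: KE_max = hf - φ = hc/λ - φ

First, calculate the photon energy:
E_photon = hc/λ = (6.626×10⁻³⁴ J·s)(3×10⁸ m/s) / (235.3×10⁻⁹ m)
E_photon = 5.2692 eV

Then, the maximum kinetic energy:
KE_max = E_photon - φ = 5.2692 eV - 1.77 eV = 3.4992 eV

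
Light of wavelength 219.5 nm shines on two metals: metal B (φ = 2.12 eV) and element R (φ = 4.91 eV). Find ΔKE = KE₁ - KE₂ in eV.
2.7900 eV

Using KE_max = hc/λ - φ for each metal:

Photon energy: E = hc/λ = 5.6485 eV

For metal B (φ₁ = 2.12 eV):
KE₁ = E - φ₁ = 5.6485 - 2.12 = 3.5285 eV

For element R (φ₂ = 4.91 eV):
KE₂ = E - φ₂ = 5.6485 - 4.91 = 0.7385 eV

Difference:
ΔKE = KE₁ - KE₂ = 3.5285 - 0.7385 = 2.7900 eV

Note: The difference equals the difference in work functions: 4.91 - 2.12 = 2.79 eV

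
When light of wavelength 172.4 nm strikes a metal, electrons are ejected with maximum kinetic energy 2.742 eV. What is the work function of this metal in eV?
4.45 eV

From Einstein's photoelectric equation: KE_max = hf - φ = hc/λ - φ

Rearranging for φ:
φ = hc/λ - KE_max

Calculate photon energy:
E_photon = hc/λ = 7.1917 eV

Therefore:
φ = 7.1917 - 2.742 = 4.45 eV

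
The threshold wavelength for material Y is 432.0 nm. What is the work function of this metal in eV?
2.87 eV

At the threshold wavelength, photon energy equals work function:
φ = hc/λ₀

Calculating:
φ = (6.626×10⁻³⁴ J·s)(3×10⁸ m/s) / (432.0×10⁻⁹ m)
φ = 2.87 eV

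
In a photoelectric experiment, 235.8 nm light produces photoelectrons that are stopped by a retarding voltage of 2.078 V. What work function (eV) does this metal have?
3.18 eV

The stopping potential gives the maximum kinetic energy: KE_max = eV_s = 2.078 eV

From Einstein's photoelectric equation: KE_max = hc/λ - φ
Rearranging: φ = hc/λ - KE_max

Calculate photon energy:
E_photon = hc/λ = (6.626×10⁻³⁴ J·s)(3×10⁸ m/s) / (235.8×10⁻⁹ m) = 5.2580 eV

Therefore:
φ = 5.2580 - 2.078 = 3.18 eV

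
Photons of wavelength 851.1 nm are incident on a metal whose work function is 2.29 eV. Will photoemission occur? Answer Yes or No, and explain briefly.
No

For photoemission, the photon energy must exceed the work function.

Photon energy: E = hc/λ = 1.4568 eV
Work function: φ = 2.29 eV

Since E_photon (1.4568 eV) < φ (2.29 eV), photoemission will NOT occur.
The threshold wavelength is λ₀ = hc/φ = 541.4 nm.
Since 851.1 nm > 541.4 nm, the photons lack sufficient energy.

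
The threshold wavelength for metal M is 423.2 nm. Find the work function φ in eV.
2.93 eV

At the threshold wavelength, photon energy equals work function:
φ = hc/λ₀

Calculating:
φ = (6.626×10⁻³⁴ J·s)(3×10⁸ m/s) / (423.2×10⁻⁹ m)
φ = 2.93 eV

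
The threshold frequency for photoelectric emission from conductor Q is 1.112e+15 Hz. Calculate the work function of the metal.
4.60 eV

At the threshold frequency, photon energy equals work function:
φ = hf₀

Calculating:
φ = (6.626×10⁻³⁴ J·s)(1.112e+15 Hz)
φ = 4.60 eV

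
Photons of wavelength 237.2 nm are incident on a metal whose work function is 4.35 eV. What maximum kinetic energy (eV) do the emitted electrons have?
0.8770 eV

Using Einstein's photoelectric equation: KE_max = hf - φ = hc/λ - φ

First, calculate the photon energy:
E_photon = hc/λ = (6.626×10⁻³⁴ J·s)(3×10⁸ m/s) / (237.2×10⁻⁹ m)
E_photon = 5.2270 eV

Then, the maximum kinetic energy:
KE_max = E_photon - φ = 5.2270 eV - 4.35 eV = 0.8770 eV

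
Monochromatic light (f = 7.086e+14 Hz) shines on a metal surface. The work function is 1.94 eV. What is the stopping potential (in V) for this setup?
0.9905 V

The stopping potential V_s satisfies: eV_s = KE_max

First, find KE_max using Einstein's equation:
E_photon = hf = (6.626×10⁻³⁴ J·s)(7.086e+14 Hz) = 2.9305 eV
KE_max = E_photon - φ = 2.9305 - 1.94 = 0.9905 eV

Since eV_s = KE_max:
V_s = KE_max/e = 0.9905 V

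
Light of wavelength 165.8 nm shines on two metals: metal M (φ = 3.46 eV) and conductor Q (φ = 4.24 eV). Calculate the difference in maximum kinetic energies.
0.7800 eV

Using KE_max = hc/λ - φ for each metal:

Photon energy: E = hc/λ = 7.4779 eV

For metal M (φ₁ = 3.46 eV):
KE₁ = E - φ₁ = 7.4779 - 3.46 = 4.0179 eV

For conductor Q (φ₂ = 4.24 eV):
KE₂ = E - φ₂ = 7.4779 - 4.24 = 3.2379 eV

Difference:
ΔKE = KE₁ - KE₂ = 4.0179 - 3.2379 = 0.7800 eV

Note: The difference equals the difference in work functions: 4.24 - 3.46 = 0.78 eV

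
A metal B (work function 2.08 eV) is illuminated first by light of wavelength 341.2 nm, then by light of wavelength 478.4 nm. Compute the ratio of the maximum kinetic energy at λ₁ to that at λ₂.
3.0368

Using Einstein's equation: KE_max = hc/λ - φ

For λ₁ = 341.2 nm:
E₁ = hc/λ₁ = 3.6338 eV
KE₁ = E₁ - φ = 3.6338 - 2.08 = 1.5538 eV

For λ₂ = 478.4 nm:
E₂ = hc/λ₂ = 2.5916 eV
KE₂ = E₂ - φ = 2.5916 - 2.08 = 0.5116 eV

Ratio: KE₁/KE₂ = 1.5538/0.5116 = 3.0368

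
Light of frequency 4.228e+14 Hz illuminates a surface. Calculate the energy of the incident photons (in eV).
1.7486 eV

Using E = hf:

E = hf = (6.626×10⁻³⁴ J·s)(4.228e+14 Hz)
E = 1.7486 eV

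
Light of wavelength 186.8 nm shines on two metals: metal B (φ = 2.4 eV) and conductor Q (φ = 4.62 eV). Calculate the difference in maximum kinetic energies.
2.2200 eV

Using KE_max = hc/λ - φ for each metal:

Photon energy: E = hc/λ = 6.6373 eV

For metal B (φ₁ = 2.4 eV):
KE₁ = E - φ₁ = 6.6373 - 2.4 = 4.2373 eV

For conductor Q (φ₂ = 4.62 eV):
KE₂ = E - φ₂ = 6.6373 - 4.62 = 2.0173 eV

Difference:
ΔKE = KE₁ - KE₂ = 4.2373 - 2.0173 = 2.2200 eV

Note: The difference equals the difference in work functions: 4.62 - 2.4 = 2.22 eV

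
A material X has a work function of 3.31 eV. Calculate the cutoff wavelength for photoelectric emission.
374.57 nm

The threshold wavelength is when the photon energy equals the work function:
hc/λ₀ = φ

Solving for λ₀:
λ₀ = hc/φ = (6.626×10⁻³⁴ J·s)(3×10⁸ m/s) / (3.31 eV × 1.602×10⁻¹⁹ J/eV)
λ₀ = 374.57 nm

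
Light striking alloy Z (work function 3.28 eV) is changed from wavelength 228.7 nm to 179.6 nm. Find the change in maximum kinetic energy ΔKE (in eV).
1.4821 eV

Using Einstein's equation: KE_max = hc/λ - φ

For λ₁ = 228.7 nm:
KE₁ = hc/λ₁ - φ = 5.4213 - 3.28 = 2.1413 eV

For λ₂ = 179.6 nm:
KE₂ = hc/λ₂ - φ = 6.9034 - 3.28 = 3.6234 eV

Change in KE:
ΔKE = KE₂ - KE₁ = 3.6234 - 2.1413 = 1.4821 eV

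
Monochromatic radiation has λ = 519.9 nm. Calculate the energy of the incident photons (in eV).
2.3848 eV

Using E = hf = hc/λ:

E = hc/λ = (6.626×10⁻³⁴ J·s)(3×10⁸ m/s) / (519.9×10⁻⁹ m)
E = 2.3848 eV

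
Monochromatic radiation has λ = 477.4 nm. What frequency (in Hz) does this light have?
6.2797e+14 Hz

Using the wave equation: c = fλ

Solving for frequency:
f = c/λ = (3×10⁸ m/s) / (477.4×10⁻⁹ m)
f = 6.2797e+14 Hz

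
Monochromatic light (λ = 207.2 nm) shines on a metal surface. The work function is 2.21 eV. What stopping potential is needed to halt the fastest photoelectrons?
3.7738 V

The stopping potential V_s satisfies: eV_s = KE_max

First, find KE_max using Einstein's equation:
E_photon = hc/λ = 5.9838 eV
KE_max = E_photon - φ = 5.9838 - 2.21 = 3.7738 eV

Since eV_s = KE_max:
V_s = KE_max/e = 3.7738 V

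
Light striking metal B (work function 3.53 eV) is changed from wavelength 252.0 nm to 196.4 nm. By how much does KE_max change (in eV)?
1.3928 eV

Using Einstein's equation: KE_max = hc/λ - φ

For λ₁ = 252.0 nm:
KE₁ = hc/λ₁ - φ = 4.9200 - 3.53 = 1.3900 eV

For λ₂ = 196.4 nm:
KE₂ = hc/λ₂ - φ = 6.3128 - 3.53 = 2.7828 eV

Change in KE:
ΔKE = KE₂ - KE₁ = 2.7828 - 1.3900 = 1.3928 eV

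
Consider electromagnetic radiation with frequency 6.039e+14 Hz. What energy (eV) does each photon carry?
2.4975 eV

Using E = hf:

E = hf = (6.626×10⁻³⁴ J·s)(6.039e+14 Hz)
E = 2.4975 eV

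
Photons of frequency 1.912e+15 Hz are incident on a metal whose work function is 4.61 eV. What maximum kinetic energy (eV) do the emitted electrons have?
3.2974 eV

Using Einstein's photoelectric equation: KE_max = hf - φ

First, calculate the photon energy:
E_photon = hf = (6.626×10⁻³⁴ J·s)(1.912e+15 Hz)
E_photon = 7.9074 eV

Then, the maximum kinetic energy:
KE_max = E_photon - φ = 7.9074 eV - 4.61 eV = 3.2974 eV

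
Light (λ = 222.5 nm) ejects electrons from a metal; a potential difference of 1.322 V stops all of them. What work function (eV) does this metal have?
4.25 eV

The stopping potential gives the maximum kinetic energy: KE_max = eV_s = 1.322 eV

From Einstein's photoelectric equation: KE_max = hc/λ - φ
Rearranging: φ = hc/λ - KE_max

Calculate photon energy:
E_photon = hc/λ = (6.626×10⁻³⁴ J·s)(3×10⁸ m/s) / (222.5×10⁻⁹ m) = 5.5723 eV

Therefore:
φ = 5.5723 - 1.322 = 4.25 eV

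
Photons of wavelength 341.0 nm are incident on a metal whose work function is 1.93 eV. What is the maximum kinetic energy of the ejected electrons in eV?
1.7059 eV

Using Einstein's photoelectric equation: KE_max = hf - φ = hc/λ - φ

First, calculate the photon energy:
E_photon = hc/λ = (6.626×10⁻³⁴ J·s)(3×10⁸ m/s) / (341.0×10⁻⁹ m)
E_photon = 3.6359 eV

Then, the maximum kinetic energy:
KE_max = E_photon - φ = 3.6359 eV - 1.93 eV = 1.7059 eV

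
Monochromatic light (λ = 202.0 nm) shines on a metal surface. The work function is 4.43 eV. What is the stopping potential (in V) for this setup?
1.7078 V

The stopping potential V_s satisfies: eV_s = KE_max

First, find KE_max using Einstein's equation:
E_photon = hc/λ = 6.1378 eV
KE_max = E_photon - φ = 6.1378 - 4.43 = 1.7078 eV

Since eV_s = KE_max:
V_s = KE_max/e = 1.7078 V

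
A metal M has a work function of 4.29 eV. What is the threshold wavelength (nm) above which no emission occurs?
289.01 nm

The threshold wavelength is when the photon energy equals the work function:
hc/λ₀ = φ

Solving for λ₀:
λ₀ = hc/φ = (6.626×10⁻³⁴ J·s)(3×10⁸ m/s) / (4.29 eV × 1.602×10⁻¹⁹ J/eV)
λ₀ = 289.01 nm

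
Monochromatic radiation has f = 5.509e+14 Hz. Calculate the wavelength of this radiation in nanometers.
544.19 nm

Using the wave equation: c = fλ

Solving for wavelength:
λ = c/f = (3×10⁸ m/s) / (5.509e+14 Hz)
λ = 544.19 nm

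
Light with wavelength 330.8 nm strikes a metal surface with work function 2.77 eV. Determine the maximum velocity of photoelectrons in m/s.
5.8654e+05 m/s

First, find the maximum kinetic energy:
E_photon = hc/λ = 3.7480 eV
KE_max = E_photon - φ = 3.7480 - 2.77 = 0.9780 eV

Convert to Joules: KE_max = 0.9780 × 1.602×10⁻¹⁹ J = 1.5669e-19 J

Then use KE = ½mv² to find velocity:
v = √(2·KE/m) = √(2 × 1.5669e-19 J / 9.109e-31 kg)
v = 5.8654e+05 m/s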